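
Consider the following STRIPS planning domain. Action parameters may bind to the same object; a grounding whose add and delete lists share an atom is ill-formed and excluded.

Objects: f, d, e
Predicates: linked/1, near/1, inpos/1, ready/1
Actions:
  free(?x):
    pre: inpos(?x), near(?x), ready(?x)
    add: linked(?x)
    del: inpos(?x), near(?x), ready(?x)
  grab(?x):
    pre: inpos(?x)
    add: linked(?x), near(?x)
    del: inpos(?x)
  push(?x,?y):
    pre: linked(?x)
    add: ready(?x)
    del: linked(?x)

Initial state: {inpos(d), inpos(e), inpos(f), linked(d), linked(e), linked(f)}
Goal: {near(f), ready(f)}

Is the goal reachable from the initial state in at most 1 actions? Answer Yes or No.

1. grab(f)  →  {inpos(d), inpos(e), linked(d), linked(e), linked(f), near(f)}
2. push(f,f)  →  {inpos(d), inpos(e), linked(d), linked(e), near(f), ready(f)}
optimal plan length = 2; 2 > 1

No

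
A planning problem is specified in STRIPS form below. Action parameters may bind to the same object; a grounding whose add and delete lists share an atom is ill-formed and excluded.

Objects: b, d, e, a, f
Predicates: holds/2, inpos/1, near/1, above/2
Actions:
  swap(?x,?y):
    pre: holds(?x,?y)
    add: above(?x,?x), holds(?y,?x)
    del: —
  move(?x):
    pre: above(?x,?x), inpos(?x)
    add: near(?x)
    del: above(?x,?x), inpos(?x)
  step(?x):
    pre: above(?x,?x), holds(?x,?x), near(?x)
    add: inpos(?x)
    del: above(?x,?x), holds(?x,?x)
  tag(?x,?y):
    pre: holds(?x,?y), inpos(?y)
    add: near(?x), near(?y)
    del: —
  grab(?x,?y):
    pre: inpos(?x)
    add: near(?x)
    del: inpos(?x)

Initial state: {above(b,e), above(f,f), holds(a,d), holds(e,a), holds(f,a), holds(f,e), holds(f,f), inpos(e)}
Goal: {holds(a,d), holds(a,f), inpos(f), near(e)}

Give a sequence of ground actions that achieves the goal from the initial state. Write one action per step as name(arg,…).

1. swap(f,a)  →  {above(b,e), above(f,f), holds(a,d), holds(a,f), holds(e,a), holds(f,a), holds(f,e), holds(f,f), inpos(e)}
2. tag(f,e)  →  {above(b,e), above(f,f), holds(a,d), holds(a,f), holds(e,a), holds(f,a), holds(f,e), holds(f,f), inpos(e), near(e), near(f)}
3. step(f)  →  {above(b,e), holds(a,d), holds(a,f), holds(e,a), holds(f,a), holds(f,e), inpos(e), inpos(f), near(e), near(f)}

swap(f,a); tag(f,e); step(f)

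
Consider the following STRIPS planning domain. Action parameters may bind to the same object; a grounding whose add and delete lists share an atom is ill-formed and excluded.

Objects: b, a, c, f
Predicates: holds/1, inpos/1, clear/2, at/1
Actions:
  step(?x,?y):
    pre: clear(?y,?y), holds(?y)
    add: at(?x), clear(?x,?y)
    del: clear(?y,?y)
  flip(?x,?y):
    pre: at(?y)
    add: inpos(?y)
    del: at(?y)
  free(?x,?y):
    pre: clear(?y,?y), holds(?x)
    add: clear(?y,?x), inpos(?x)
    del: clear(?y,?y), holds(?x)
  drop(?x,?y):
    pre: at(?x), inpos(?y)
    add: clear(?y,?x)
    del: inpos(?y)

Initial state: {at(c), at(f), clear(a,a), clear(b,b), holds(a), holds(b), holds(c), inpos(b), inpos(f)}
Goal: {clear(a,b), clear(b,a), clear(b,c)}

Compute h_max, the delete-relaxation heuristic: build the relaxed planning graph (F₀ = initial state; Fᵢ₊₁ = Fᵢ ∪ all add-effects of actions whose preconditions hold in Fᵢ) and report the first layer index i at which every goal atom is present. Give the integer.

F0 = init (9 atoms)
F1 = F0 ∪ {at(a), at(b), clear(a,b), clear(a,c), clear(b,a), clear(b,c), clear(b,f), clear(c,a), clear(c,b), clear(f,a), clear(f,b), clear(f,c), clear(f,f), inpos(a), inpos(c)}  (24 atoms)
goal ⊆ F1  ⇒  h_max = 1

1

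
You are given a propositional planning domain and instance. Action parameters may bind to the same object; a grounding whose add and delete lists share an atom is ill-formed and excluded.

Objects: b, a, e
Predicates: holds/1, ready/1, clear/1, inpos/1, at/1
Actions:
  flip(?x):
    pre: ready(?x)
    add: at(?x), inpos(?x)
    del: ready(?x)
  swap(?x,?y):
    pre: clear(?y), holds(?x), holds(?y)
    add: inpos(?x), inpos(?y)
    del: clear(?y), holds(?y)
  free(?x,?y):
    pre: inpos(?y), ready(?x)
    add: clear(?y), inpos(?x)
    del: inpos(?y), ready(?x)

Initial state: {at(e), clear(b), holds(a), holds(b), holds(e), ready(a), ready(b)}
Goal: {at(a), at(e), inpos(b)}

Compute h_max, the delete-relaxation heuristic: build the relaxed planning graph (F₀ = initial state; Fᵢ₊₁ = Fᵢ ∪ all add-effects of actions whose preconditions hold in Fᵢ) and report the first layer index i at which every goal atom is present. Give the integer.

1

F0 = init (7 atoms)
F1 = F0 ∪ {at(a), at(b), inpos(a), inpos(b), inpos(e)}  (12 atoms)
goal ⊆ F1  ⇒  h_max = 1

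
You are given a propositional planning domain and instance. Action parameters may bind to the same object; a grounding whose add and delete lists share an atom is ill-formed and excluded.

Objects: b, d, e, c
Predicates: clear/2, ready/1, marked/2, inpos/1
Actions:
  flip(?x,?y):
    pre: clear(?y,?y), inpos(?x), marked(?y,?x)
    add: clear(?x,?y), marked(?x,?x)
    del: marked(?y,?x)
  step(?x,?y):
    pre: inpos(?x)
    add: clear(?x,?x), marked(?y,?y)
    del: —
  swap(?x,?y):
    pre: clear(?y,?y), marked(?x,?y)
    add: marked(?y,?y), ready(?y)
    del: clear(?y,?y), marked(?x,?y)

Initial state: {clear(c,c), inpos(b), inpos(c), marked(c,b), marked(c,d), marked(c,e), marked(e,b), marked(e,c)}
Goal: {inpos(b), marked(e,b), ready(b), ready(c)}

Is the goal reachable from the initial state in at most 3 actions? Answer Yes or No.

Yes

1. step(b,b)  →  {clear(b,b), clear(c,c), inpos(b), inpos(c), marked(b,b), marked(c,b), marked(c,d), marked(c,e), marked(e,b), marked(e,c)}
2. swap(e,c)  →  {clear(b,b), inpos(b), inpos(c), marked(b,b), marked(c,b), marked(c,c), marked(c,d), marked(c,e), marked(e,b), ready(c)}
3. swap(c,b)  →  {inpos(b), inpos(c), marked(b,b), marked(c,c), marked(c,d), marked(c,e), marked(e,b), ready(b), ready(c)}
optimal plan length = 3; 3 ≤ 3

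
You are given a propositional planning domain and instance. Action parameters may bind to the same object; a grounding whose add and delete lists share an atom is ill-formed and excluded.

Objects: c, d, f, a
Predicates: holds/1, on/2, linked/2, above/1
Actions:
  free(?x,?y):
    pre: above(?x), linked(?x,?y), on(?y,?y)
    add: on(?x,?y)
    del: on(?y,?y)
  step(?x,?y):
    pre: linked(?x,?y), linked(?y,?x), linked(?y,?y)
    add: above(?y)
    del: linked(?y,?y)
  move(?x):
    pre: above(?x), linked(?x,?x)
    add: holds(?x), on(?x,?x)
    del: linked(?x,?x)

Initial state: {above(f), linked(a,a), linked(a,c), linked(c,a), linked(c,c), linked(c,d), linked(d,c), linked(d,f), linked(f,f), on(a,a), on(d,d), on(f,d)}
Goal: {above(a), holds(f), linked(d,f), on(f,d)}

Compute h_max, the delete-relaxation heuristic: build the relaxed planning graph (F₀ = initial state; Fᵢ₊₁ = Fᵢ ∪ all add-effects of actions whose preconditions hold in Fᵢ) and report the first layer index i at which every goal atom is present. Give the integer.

F0 = init (12 atoms)
F1 = F0 ∪ {above(a), above(c), holds(f), on(f,f)}  (16 atoms)
goal ⊆ F1  ⇒  h_max = 1

1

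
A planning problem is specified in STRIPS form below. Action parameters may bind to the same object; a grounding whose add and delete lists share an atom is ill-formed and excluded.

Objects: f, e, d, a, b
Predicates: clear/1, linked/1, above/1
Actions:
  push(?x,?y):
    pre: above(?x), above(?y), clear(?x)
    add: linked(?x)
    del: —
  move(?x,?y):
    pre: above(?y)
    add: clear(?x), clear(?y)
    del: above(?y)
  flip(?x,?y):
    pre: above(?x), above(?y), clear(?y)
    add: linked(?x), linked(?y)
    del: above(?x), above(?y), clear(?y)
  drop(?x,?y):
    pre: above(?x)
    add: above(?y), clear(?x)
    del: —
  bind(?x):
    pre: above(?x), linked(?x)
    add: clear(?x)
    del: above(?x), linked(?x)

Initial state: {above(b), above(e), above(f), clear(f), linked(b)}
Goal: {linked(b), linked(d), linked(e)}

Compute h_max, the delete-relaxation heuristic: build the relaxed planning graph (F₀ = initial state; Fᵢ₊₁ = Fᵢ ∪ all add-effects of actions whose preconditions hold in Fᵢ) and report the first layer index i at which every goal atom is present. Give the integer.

F0 = init (5 atoms)
F1 = F0 ∪ {above(a), above(d), clear(a), clear(b), clear(d), clear(e), linked(e), linked(f)}  (13 atoms)
F2 = F1 ∪ {linked(a), linked(d)}  (15 atoms)
goal ⊆ F2  ⇒  h_max = 2

2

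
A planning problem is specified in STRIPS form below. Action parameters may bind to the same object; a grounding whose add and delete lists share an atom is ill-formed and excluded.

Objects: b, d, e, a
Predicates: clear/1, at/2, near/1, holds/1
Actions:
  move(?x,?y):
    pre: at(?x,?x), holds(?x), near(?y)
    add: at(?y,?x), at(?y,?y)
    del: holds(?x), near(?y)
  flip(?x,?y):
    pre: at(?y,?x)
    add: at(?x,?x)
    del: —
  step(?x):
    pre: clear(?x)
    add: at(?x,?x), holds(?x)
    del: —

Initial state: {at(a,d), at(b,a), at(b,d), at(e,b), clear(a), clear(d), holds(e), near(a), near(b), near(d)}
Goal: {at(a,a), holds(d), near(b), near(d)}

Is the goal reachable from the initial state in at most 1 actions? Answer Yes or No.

No

1. flip(a,b)  →  {at(a,a), at(a,d), at(b,a), at(b,d), at(e,b), clear(a), clear(d), holds(e), near(a), near(b), near(d)}
2. step(d)  →  {at(a,a), at(a,d), at(b,a), at(b,d), at(d,d), at(e,b), clear(a), clear(d), holds(d), holds(e), near(a), near(b), near(d)}
optimal plan length = 2; 2 > 1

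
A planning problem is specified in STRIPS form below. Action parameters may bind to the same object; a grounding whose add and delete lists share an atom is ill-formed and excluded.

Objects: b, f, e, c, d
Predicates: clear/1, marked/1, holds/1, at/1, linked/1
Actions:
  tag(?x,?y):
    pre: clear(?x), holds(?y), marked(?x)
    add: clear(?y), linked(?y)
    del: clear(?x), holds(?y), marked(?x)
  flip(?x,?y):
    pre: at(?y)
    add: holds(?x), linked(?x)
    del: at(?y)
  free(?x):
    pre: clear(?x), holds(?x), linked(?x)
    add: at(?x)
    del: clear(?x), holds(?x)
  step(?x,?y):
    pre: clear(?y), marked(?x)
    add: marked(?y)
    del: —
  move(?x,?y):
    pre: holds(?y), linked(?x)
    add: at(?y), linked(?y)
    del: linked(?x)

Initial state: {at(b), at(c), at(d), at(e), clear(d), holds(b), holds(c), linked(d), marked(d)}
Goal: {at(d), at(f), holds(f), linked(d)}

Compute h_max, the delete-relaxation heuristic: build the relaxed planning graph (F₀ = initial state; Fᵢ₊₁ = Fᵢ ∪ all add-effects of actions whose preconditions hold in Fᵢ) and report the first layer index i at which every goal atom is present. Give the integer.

F0 = init (9 atoms)
F1 = F0 ∪ {clear(b), clear(c), holds(d), holds(e), holds(f), linked(b), linked(c), linked(e), linked(f)}  (18 atoms)
F2 = F1 ∪ {at(f), clear(e), clear(f), marked(b), marked(c)}  (23 atoms)
goal ⊆ F2  ⇒  h_max = 2

2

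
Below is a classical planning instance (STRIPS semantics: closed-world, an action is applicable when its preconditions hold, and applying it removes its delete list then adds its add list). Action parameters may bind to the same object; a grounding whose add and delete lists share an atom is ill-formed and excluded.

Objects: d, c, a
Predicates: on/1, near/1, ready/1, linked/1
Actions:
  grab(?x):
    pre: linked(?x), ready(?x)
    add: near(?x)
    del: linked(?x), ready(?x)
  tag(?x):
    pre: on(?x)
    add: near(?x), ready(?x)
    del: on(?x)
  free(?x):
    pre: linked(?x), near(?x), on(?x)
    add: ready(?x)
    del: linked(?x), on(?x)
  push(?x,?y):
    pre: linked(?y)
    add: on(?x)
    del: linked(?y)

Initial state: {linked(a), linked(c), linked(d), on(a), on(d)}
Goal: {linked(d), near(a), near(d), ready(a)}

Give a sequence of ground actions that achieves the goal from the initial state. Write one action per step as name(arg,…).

tag(d); tag(a)

1. tag(d)  →  {linked(a), linked(c), linked(d), near(d), on(a), ready(d)}
2. tag(a)  →  {linked(a), linked(c), linked(d), near(a), near(d), ready(a), ready(d)}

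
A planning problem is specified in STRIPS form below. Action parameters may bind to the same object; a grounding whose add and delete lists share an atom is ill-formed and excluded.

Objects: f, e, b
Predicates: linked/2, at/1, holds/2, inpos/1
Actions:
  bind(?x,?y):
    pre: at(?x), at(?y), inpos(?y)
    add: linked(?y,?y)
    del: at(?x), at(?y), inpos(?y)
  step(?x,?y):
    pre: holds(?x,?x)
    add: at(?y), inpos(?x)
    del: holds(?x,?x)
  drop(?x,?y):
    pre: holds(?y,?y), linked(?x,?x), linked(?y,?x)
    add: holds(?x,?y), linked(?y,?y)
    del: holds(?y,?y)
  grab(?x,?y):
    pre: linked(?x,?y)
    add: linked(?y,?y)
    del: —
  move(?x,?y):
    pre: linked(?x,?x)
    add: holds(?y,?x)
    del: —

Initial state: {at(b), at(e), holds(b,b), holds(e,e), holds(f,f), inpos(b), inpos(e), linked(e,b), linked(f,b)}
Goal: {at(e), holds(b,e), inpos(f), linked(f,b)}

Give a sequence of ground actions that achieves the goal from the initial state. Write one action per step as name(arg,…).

1. bind(e,e)  →  {at(b), holds(b,b), holds(e,e), holds(f,f), inpos(b), linked(e,b), linked(e,e), linked(f,b)}
2. step(f,e)  →  {at(b), at(e), holds(b,b), holds(e,e), inpos(b), inpos(f), linked(e,b), linked(e,e), linked(f,b)}
3. move(e,b)  →  {at(b), at(e), holds(b,b), holds(b,e), holds(e,e), inpos(b), inpos(f), linked(e,b), linked(e,e), linked(f,b)}

bind(e,e); step(f,e); move(e,b)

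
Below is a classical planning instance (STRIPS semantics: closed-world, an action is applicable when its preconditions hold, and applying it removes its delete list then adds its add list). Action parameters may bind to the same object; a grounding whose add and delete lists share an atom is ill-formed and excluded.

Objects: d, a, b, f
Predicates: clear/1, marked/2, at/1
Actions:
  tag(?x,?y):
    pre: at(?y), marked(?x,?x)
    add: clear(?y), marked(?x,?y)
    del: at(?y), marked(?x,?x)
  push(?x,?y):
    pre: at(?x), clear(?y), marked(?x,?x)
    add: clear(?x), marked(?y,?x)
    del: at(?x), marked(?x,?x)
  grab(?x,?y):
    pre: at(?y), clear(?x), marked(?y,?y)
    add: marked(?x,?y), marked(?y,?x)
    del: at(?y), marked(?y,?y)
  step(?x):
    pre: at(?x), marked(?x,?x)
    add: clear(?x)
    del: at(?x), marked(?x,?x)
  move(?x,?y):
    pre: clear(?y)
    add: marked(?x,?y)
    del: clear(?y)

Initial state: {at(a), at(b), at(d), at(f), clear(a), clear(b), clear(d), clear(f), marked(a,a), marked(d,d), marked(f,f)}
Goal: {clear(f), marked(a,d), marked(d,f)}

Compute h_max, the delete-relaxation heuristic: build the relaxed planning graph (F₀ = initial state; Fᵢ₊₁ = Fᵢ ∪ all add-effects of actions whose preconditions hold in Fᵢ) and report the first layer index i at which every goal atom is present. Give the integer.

F0 = init (11 atoms)
F1 = F0 ∪ {marked(a,b), marked(a,d), marked(a,f), marked(b,a), marked(b,b), marked(b,d), marked(b,f), marked(d,a), marked(d,b), marked(d,f), marked(f,a), marked(f,b), marked(f,d)}  (24 atoms)
goal ⊆ F1  ⇒  h_max = 1

1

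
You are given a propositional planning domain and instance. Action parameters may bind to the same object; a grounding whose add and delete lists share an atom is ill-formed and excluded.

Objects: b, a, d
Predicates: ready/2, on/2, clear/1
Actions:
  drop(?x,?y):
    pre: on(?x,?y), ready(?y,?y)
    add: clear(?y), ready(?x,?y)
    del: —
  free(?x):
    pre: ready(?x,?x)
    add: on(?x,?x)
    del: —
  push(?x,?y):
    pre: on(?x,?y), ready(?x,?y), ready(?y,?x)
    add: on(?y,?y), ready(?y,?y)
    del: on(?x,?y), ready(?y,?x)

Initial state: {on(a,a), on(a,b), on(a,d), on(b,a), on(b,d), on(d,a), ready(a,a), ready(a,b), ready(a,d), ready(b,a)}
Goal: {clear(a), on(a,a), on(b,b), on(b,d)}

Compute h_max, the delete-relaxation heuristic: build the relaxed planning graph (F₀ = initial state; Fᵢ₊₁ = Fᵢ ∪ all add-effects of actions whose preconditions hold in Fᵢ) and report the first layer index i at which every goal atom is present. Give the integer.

F0 = init (10 atoms)
F1 = F0 ∪ {clear(a), on(b,b), ready(b,b), ready(d,a)}  (14 atoms)
goal ⊆ F1  ⇒  h_max = 1

1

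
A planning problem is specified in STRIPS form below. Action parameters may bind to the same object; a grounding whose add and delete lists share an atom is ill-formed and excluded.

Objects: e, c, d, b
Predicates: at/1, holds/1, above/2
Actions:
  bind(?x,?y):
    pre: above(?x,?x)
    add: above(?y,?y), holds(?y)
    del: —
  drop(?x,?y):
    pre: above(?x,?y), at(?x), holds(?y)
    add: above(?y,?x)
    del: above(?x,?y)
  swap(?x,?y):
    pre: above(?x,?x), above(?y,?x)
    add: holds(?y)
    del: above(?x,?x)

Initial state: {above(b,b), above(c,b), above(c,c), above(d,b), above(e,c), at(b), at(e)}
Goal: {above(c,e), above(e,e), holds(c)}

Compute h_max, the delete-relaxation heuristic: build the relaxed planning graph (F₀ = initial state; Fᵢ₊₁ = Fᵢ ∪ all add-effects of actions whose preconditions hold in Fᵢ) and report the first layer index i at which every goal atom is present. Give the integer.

2

F0 = init (7 atoms)
F1 = F0 ∪ {above(d,d), above(e,e), holds(b), holds(c), holds(d), holds(e)}  (13 atoms)
F2 = F1 ∪ {above(c,e)}  (14 atoms)
goal ⊆ F2  ⇒  h_max = 2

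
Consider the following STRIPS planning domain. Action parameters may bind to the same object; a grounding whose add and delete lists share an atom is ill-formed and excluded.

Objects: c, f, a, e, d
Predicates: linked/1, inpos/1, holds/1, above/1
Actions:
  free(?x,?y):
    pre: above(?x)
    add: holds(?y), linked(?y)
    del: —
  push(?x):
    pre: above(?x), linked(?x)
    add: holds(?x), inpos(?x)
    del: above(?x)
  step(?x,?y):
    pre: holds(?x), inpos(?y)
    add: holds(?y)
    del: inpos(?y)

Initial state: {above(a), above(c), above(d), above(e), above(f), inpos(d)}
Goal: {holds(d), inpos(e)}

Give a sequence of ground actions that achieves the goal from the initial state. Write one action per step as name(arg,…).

free(c,e); free(c,d); push(e)

1. free(c,e)  →  {above(a), above(c), above(d), above(e), above(f), holds(e), inpos(d), linked(e)}
2. free(c,d)  →  {above(a), above(c), above(d), above(e), above(f), holds(d), holds(e), inpos(d), linked(d), linked(e)}
3. push(e)  →  {above(a), above(c), above(d), above(f), holds(d), holds(e), inpos(d), inpos(e), linked(d), linked(e)}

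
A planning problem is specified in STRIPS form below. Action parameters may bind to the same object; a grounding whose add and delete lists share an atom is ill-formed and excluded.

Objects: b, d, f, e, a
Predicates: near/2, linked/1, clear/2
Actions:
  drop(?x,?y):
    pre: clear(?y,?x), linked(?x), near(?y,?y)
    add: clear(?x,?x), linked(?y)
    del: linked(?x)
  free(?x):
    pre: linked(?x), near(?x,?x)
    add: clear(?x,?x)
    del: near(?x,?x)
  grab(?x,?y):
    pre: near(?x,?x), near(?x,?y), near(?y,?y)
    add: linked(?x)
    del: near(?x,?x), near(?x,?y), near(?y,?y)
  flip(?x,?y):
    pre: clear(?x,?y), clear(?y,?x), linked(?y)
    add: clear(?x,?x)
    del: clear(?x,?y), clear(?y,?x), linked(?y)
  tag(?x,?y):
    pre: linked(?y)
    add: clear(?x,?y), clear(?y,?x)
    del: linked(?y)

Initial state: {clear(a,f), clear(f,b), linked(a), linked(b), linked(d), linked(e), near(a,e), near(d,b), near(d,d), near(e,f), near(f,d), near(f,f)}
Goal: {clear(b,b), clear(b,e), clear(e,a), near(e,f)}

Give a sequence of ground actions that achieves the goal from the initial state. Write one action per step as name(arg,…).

drop(b,f); tag(b,e); tag(e,a)

1. drop(b,f)  →  {clear(a,f), clear(b,b), clear(f,b), linked(a), linked(d), linked(e), linked(f), near(a,e), near(d,b), near(d,d), near(e,f), near(f,d), near(f,f)}
2. tag(b,e)  →  {clear(a,f), clear(b,b), clear(b,e), clear(e,b), clear(f,b), linked(a), linked(d), linked(f), near(a,e), near(d,b), near(d,d), near(e,f), near(f,d), near(f,f)}
3. tag(e,a)  →  {clear(a,e), clear(a,f), clear(b,b), clear(b,e), clear(e,a), clear(e,b), clear(f,b), linked(d), linked(f), near(a,e), near(d,b), near(d,d), near(e,f), near(f,d), near(f,f)}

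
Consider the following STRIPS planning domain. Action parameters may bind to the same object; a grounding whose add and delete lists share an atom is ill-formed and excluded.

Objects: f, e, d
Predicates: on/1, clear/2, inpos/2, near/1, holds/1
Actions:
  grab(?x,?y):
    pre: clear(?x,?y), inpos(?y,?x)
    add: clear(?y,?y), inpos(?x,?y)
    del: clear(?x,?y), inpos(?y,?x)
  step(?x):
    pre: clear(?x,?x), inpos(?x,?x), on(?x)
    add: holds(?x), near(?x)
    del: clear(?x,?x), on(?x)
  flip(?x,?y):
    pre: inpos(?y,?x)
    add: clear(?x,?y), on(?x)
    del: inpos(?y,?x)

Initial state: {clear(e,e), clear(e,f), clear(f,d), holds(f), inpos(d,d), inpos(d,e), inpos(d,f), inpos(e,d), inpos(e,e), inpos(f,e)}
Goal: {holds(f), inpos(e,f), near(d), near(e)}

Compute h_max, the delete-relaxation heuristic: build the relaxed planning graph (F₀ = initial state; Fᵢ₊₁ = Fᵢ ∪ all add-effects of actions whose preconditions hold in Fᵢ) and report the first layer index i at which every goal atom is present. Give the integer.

2

F0 = init (10 atoms)
F1 = F0 ∪ {clear(d,d), clear(d,e), clear(e,d), clear(f,f), inpos(e,f), inpos(f,d), on(d), on(e), on(f)}  (19 atoms)
F2 = F1 ∪ {clear(d,f), clear(f,e), holds(d), holds(e), near(d), near(e)}  (25 atoms)
goal ⊆ F2  ⇒  h_max = 2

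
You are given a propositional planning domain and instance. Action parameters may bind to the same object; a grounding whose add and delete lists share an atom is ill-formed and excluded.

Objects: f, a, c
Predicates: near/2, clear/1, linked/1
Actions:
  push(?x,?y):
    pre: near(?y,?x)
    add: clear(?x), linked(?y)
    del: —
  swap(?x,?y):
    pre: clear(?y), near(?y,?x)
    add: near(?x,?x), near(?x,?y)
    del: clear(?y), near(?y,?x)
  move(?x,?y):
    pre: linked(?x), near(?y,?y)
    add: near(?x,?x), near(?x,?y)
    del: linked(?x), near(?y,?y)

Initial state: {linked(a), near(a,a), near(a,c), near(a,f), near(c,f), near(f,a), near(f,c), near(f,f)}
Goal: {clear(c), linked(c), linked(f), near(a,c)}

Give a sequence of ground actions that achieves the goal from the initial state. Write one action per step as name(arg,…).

push(f,c); push(c,f)

1. push(f,c)  →  {clear(f), linked(a), linked(c), near(a,a), near(a,c), near(a,f), near(c,f), near(f,a), near(f,c), near(f,f)}
2. push(c,f)  →  {clear(c), clear(f), linked(a), linked(c), linked(f), near(a,a), near(a,c), near(a,f), near(c,f), near(f,a), near(f,c), near(f,f)}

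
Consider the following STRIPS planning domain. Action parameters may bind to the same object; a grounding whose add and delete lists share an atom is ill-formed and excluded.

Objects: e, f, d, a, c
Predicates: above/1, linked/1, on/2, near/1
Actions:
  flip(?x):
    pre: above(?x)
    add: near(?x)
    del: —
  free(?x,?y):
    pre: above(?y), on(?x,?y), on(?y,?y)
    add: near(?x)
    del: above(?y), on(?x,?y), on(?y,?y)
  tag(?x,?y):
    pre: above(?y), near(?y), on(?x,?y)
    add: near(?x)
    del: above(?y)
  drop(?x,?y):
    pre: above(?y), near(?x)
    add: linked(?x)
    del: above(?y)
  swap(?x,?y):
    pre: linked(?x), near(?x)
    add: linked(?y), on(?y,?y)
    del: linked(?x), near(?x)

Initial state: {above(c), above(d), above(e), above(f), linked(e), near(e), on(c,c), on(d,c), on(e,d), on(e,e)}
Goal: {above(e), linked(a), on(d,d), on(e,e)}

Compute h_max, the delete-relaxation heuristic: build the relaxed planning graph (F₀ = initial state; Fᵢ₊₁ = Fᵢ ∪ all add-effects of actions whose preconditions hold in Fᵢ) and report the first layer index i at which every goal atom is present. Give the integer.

1

F0 = init (10 atoms)
F1 = F0 ∪ {linked(a), linked(c), linked(d), linked(f), near(c), near(d), near(f), on(a,a), on(d,d), on(f,f)}  (20 atoms)
goal ⊆ F1  ⇒  h_max = 1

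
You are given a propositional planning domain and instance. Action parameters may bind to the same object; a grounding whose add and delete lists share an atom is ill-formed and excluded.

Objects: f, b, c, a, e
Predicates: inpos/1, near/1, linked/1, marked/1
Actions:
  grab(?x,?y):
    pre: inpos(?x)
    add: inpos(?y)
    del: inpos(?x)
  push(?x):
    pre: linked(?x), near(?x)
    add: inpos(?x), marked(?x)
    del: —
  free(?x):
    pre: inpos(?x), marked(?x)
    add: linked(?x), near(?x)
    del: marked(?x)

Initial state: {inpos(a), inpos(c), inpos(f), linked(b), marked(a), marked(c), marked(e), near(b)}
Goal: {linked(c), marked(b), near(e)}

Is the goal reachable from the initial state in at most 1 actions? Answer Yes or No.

1. grab(f,e)  →  {inpos(a), inpos(c), inpos(e), linked(b), marked(a), marked(c), marked(e), near(b)}
2. push(b)  →  {inpos(a), inpos(b), inpos(c), inpos(e), linked(b), marked(a), marked(b), marked(c), marked(e), near(b)}
3. free(c)  →  {inpos(a), inpos(b), inpos(c), inpos(e), linked(b), linked(c), marked(a), marked(b), marked(e), near(b), near(c)}
4. free(e)  →  {inpos(a), inpos(b), inpos(c), inpos(e), linked(b), linked(c), linked(e), marked(a), marked(b), near(b), near(c), near(e)}
optimal plan length = 4; 4 > 1

No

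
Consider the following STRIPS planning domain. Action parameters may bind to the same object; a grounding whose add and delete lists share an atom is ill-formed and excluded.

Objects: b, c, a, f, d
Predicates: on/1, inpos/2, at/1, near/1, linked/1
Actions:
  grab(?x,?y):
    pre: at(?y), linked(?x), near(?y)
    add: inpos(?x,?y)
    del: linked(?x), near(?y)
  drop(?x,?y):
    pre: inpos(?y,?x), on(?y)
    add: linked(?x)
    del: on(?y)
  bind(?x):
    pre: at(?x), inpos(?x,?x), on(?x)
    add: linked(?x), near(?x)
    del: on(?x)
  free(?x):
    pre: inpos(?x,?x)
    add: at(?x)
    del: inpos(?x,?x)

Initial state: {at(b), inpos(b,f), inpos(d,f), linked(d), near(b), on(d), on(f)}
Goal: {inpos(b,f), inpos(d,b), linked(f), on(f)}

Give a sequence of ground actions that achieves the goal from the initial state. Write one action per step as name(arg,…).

grab(d,b); drop(f,d)

1. grab(d,b)  →  {at(b), inpos(b,f), inpos(d,b), inpos(d,f), on(d), on(f)}
2. drop(f,d)  →  {at(b), inpos(b,f), inpos(d,b), inpos(d,f), linked(f), on(f)}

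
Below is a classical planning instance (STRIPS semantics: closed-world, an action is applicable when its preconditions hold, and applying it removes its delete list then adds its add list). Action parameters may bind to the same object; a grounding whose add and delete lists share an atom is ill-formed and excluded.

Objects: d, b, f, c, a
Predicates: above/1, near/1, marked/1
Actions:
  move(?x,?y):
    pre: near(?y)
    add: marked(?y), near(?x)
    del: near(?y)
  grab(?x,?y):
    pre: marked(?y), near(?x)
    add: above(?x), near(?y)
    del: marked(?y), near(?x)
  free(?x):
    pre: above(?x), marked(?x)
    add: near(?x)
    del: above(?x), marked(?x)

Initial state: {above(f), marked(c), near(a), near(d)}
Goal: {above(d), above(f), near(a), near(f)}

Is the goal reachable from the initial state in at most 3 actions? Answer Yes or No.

Yes

1. move(f,a)  →  {above(f), marked(a), marked(c), near(d), near(f)}
2. grab(d,a)  →  {above(d), above(f), marked(c), near(a), near(f)}
optimal plan length = 2; 2 ≤ 3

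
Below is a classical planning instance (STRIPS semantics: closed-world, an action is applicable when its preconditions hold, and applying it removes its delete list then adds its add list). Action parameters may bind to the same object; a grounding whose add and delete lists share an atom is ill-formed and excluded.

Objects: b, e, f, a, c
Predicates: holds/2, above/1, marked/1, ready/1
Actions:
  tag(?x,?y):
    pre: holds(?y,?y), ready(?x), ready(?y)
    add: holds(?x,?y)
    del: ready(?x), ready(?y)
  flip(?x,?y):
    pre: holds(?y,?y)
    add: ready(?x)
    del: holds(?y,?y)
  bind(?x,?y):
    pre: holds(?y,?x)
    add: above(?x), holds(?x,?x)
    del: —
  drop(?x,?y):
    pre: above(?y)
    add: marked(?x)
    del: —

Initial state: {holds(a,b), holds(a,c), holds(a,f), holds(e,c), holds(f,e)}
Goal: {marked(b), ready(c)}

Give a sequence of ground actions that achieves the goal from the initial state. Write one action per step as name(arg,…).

1. bind(b,a)  →  {above(b), holds(a,b), holds(a,c), holds(a,f), holds(b,b), holds(e,c), holds(f,e)}
2. flip(c,b)  →  {above(b), holds(a,b), holds(a,c), holds(a,f), holds(e,c), holds(f,e), ready(c)}
3. drop(b,b)  →  {above(b), holds(a,b), holds(a,c), holds(a,f), holds(e,c), holds(f,e), marked(b), ready(c)}

bind(b,a); flip(c,b); drop(b,b)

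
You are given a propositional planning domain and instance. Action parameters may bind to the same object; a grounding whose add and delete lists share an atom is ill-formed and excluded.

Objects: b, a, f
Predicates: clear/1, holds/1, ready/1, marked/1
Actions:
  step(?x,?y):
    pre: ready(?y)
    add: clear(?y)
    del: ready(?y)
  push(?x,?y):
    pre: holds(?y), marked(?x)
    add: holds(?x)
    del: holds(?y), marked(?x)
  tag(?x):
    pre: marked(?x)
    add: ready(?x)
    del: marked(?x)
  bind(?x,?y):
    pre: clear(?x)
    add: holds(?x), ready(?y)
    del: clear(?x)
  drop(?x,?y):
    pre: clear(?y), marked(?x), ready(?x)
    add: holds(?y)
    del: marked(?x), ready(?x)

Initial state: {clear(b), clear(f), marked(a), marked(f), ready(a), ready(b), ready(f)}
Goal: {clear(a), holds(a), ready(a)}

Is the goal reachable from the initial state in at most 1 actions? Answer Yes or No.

No

1. step(b,a)  →  {clear(a), clear(b), clear(f), marked(a), marked(f), ready(b), ready(f)}
2. tag(a)  →  {clear(a), clear(b), clear(f), marked(f), ready(a), ready(b), ready(f)}
3. drop(f,a)  →  {clear(a), clear(b), clear(f), holds(a), ready(a), ready(b)}
optimal plan length = 3; 3 > 1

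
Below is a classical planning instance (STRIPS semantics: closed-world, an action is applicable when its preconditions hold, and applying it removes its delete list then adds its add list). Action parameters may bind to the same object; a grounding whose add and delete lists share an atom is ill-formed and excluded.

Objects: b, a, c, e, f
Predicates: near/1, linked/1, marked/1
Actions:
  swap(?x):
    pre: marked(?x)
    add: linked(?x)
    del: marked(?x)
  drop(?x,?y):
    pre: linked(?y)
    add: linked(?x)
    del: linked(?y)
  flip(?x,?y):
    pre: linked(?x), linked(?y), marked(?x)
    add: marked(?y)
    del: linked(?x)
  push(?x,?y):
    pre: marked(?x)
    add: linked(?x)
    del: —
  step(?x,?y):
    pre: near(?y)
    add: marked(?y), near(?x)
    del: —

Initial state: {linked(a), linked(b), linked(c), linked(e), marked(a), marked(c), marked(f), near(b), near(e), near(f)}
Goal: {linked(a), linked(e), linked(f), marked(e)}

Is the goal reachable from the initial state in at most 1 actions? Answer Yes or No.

1. swap(f)  →  {linked(a), linked(b), linked(c), linked(e), linked(f), marked(a), marked(c), near(b), near(e), near(f)}
2. flip(c,e)  →  {linked(a), linked(b), linked(e), linked(f), marked(a), marked(c), marked(e), near(b), near(e), near(f)}
optimal plan length = 2; 2 > 1

No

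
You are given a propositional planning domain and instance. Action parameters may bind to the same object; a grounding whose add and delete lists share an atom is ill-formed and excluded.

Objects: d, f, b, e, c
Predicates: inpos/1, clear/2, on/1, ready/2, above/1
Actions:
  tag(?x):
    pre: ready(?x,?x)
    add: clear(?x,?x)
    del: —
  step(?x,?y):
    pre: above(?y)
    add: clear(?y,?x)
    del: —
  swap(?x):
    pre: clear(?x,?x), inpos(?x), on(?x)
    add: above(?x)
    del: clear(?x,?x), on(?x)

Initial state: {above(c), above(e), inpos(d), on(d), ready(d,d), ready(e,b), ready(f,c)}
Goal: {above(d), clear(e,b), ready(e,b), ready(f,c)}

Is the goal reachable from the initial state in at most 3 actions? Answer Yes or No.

Yes

1. tag(d)  →  {above(c), above(e), clear(d,d), inpos(d), on(d), ready(d,d), ready(e,b), ready(f,c)}
2. step(b,e)  →  {above(c), above(e), clear(d,d), clear(e,b), inpos(d), on(d), ready(d,d), ready(e,b), ready(f,c)}
3. swap(d)  →  {above(c), above(d), above(e), clear(e,b), inpos(d), ready(d,d), ready(e,b), ready(f,c)}
optimal plan length = 3; 3 ≤ 3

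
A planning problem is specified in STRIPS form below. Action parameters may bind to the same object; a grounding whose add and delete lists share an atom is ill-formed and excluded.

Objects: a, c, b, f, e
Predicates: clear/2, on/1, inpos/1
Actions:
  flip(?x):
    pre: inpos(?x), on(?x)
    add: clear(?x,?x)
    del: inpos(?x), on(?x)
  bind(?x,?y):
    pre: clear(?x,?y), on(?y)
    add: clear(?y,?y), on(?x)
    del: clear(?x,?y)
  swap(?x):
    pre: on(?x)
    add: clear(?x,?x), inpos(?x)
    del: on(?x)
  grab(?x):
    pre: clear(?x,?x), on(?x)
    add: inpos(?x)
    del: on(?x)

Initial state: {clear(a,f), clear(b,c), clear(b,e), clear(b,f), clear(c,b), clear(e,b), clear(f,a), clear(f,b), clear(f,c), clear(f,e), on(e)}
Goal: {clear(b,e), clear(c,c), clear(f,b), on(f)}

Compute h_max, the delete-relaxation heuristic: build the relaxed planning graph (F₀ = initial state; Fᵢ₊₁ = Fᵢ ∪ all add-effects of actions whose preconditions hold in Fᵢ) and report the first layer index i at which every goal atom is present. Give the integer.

3

F0 = init (11 atoms)
F1 = F0 ∪ {clear(e,e), inpos(e), on(b), on(f)}  (15 atoms)
F2 = F1 ∪ {clear(b,b), clear(f,f), inpos(b), inpos(f), on(a), on(c)}  (21 atoms)
F3 = F2 ∪ {clear(a,a), clear(c,c), inpos(a), inpos(c)}  (25 atoms)
goal ⊆ F3  ⇒  h_max = 3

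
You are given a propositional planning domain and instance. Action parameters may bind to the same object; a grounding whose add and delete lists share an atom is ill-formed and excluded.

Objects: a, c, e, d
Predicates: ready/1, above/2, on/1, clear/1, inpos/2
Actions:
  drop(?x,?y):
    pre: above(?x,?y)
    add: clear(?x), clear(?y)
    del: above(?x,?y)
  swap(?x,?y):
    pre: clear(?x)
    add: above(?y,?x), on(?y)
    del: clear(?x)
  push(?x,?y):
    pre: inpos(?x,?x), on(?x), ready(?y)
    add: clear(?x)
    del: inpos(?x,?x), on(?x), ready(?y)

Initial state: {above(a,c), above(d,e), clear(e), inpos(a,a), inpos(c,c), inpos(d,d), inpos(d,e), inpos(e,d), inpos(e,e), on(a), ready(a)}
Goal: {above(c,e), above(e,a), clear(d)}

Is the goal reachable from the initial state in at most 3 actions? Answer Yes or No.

1. drop(a,c)  →  {above(d,e), clear(a), clear(c), clear(e), inpos(a,a), inpos(c,c), inpos(d,d), inpos(d,e), inpos(e,d), inpos(e,e), on(a), ready(a)}
2. drop(d,e)  →  {clear(a), clear(c), clear(d), clear(e), inpos(a,a), inpos(c,c), inpos(d,d), inpos(d,e), inpos(e,d), inpos(e,e), on(a), ready(a)}
3. swap(a,e)  →  {above(e,a), clear(c), clear(d), clear(e), inpos(a,a), inpos(c,c), inpos(d,d), inpos(d,e), inpos(e,d), inpos(e,e), on(a), on(e), ready(a)}
4. swap(e,c)  →  {above(c,e), above(e,a), clear(c), clear(d), inpos(a,a), inpos(c,c), inpos(d,d), inpos(d,e), inpos(e,d), inpos(e,e), on(a), on(c), on(e), ready(a)}
optimal plan length = 4; 4 > 3

No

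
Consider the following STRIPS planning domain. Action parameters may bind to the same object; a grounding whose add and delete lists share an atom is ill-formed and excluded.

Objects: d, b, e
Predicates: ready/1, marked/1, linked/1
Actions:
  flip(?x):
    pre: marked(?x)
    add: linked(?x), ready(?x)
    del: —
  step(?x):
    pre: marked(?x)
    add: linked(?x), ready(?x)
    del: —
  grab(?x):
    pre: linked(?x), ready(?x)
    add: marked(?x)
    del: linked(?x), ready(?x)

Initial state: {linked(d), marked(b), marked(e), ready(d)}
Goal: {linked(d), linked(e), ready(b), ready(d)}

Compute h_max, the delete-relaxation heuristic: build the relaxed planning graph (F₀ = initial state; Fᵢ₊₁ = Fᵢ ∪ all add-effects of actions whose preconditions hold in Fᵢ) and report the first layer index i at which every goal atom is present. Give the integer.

1

F0 = init (4 atoms)
F1 = F0 ∪ {linked(b), linked(e), marked(d), ready(b), ready(e)}  (9 atoms)
goal ⊆ F1  ⇒  h_max = 1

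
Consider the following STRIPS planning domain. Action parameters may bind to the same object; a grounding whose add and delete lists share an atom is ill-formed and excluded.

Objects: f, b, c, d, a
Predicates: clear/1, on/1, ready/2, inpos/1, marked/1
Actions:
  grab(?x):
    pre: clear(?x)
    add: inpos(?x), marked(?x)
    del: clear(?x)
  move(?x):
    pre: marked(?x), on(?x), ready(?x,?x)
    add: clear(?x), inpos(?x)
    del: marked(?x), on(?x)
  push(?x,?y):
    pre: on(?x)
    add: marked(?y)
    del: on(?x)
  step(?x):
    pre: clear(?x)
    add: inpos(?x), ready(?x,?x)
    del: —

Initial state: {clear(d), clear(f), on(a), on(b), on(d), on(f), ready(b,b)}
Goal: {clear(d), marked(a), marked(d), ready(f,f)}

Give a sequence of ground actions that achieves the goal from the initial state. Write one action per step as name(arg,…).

1. push(f,d)  →  {clear(d), clear(f), marked(d), on(a), on(b), on(d), ready(b,b)}
2. push(b,a)  →  {clear(d), clear(f), marked(a), marked(d), on(a), on(d), ready(b,b)}
3. step(f)  →  {clear(d), clear(f), inpos(f), marked(a), marked(d), on(a), on(d), ready(b,b), ready(f,f)}

push(f,d); push(b,a); step(f)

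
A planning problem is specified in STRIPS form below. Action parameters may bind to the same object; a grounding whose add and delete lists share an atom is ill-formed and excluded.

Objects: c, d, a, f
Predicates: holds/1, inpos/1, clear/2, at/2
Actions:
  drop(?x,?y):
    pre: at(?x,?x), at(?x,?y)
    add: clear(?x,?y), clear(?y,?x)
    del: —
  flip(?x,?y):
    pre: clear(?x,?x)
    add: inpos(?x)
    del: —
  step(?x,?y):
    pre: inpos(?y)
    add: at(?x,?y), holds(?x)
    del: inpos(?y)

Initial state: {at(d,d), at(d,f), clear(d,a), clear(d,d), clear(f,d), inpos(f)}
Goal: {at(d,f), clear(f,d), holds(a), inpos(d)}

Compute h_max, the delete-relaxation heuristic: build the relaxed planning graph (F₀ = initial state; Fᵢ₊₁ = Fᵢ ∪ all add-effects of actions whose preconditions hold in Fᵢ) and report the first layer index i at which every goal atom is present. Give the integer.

F0 = init (6 atoms)
F1 = F0 ∪ {at(a,f), at(c,f), at(f,f), clear(d,f), holds(a), holds(c), holds(d), holds(f), inpos(d)}  (15 atoms)
goal ⊆ F1  ⇒  h_max = 1

1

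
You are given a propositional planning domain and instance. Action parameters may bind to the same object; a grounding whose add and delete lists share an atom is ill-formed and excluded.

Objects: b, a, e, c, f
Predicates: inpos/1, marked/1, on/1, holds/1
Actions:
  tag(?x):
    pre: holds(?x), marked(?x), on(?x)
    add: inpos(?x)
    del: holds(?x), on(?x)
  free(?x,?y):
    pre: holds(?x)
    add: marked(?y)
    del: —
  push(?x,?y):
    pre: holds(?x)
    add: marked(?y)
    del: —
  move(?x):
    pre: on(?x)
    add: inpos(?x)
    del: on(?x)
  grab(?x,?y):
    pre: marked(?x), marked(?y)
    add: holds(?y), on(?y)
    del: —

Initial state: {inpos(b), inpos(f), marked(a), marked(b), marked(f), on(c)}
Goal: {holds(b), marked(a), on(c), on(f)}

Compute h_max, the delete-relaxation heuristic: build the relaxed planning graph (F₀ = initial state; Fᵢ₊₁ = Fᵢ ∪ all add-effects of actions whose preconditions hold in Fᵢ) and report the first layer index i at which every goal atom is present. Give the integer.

1

F0 = init (6 atoms)
F1 = F0 ∪ {holds(a), holds(b), holds(f), inpos(c), on(a), on(b), on(f)}  (13 atoms)
goal ⊆ F1  ⇒  h_max = 1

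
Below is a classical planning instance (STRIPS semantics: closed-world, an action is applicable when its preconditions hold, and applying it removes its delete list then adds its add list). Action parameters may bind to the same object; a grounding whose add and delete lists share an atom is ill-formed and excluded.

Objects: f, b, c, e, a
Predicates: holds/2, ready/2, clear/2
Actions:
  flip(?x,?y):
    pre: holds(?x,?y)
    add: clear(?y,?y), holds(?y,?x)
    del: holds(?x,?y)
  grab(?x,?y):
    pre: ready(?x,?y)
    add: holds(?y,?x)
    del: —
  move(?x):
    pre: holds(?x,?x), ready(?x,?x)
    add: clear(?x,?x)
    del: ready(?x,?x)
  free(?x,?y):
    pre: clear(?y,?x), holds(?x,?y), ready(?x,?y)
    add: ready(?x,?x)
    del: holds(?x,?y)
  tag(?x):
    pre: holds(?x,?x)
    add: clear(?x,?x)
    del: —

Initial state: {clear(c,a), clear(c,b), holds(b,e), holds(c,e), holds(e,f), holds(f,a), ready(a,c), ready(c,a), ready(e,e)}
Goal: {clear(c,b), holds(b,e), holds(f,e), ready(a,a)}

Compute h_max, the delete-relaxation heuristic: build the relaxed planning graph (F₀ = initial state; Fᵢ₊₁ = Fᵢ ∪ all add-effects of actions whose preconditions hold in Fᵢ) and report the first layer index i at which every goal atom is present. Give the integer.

F0 = init (9 atoms)
F1 = F0 ∪ {clear(a,a), clear(e,e), clear(f,f), holds(a,c), holds(a,f), holds(c,a), holds(e,b), holds(e,c), holds(e,e), holds(f,e)}  (19 atoms)
F2 = F1 ∪ {clear(b,b), clear(c,c), ready(a,a)}  (22 atoms)
goal ⊆ F2  ⇒  h_max = 2

2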